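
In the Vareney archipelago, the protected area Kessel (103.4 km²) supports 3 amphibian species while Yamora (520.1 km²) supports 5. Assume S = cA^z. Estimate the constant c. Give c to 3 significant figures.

z = ln(S₂/S₁) / ln(A₂/A₁) = ln(5/3) / ln(520.1/103.4) = 0.5108 / 1.6154 = 0.3162
c = S₁ / A₁^z = 3 / 103.4^0.3162 = 3 / 4.335 = 0.692

0.692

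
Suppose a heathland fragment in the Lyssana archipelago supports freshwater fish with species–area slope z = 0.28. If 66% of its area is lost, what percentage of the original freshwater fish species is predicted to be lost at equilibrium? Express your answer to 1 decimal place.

S_new/S_old = (A_new/A_old)^z = 0.34^0.28
= exp(0.28 × ln 0.34) = exp(0.28 × -1.0788) = exp(-0.3021) ≈ 0.7393
Fraction lost = 1 − 0.7393 = 0.2607

26.1%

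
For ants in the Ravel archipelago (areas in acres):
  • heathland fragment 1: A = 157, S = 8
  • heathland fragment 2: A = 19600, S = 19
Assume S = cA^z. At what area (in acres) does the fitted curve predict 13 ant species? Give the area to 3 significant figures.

2360 acres

z = ln(19/8) / ln(19600/157) = 0.8650 / 4.8270 = 0.1792
c = 8 / 157^0.1792 = 8 / 2.475 = 3.233
A = (13/3.233)^(1/0.1792) ⇒ ln A = ln(4.021)/0.1792 = 7.7656
A = e^7.7656 ≈ 2358 acres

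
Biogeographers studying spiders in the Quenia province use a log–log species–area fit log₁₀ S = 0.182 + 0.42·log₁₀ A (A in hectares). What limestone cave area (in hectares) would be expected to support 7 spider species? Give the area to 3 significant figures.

7 = 1.521 × A^0.42  ⇒  A^0.42 = 7/1.521 = 4.604
ln A = ln(4.604) / 0.42 = 1.5268 / 0.42 = 3.6353
A = e^3.6353 ≈ 37.91 hectares

37.9 hectares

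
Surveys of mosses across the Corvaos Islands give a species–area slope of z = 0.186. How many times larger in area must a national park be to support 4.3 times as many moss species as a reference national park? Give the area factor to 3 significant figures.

(A₂/A₁)^0.186 = 4.3, so A₂/A₁ = 4.3^(1/0.186) = 4.3^5.376
ln(A₂/A₁) = ln 4.3 / 0.186 = 1.4586 / 0.186 = 7.8420
A₂/A₁ = e^7.8420 ≈ 2545

2550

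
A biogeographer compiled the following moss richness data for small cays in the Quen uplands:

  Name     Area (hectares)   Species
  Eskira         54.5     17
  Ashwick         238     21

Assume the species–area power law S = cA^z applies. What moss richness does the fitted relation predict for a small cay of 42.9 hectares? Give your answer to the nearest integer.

16

z = ln(21/17) / ln(238/54.5) = 0.2113 / 1.4741 = 0.1434
c = 17 / 54.5^0.1434 = 17 / 1.774 = 9.584
S₃ = 9.584 × 42.9^0.1434 = 9.584 × 1.714 ≈ 16.43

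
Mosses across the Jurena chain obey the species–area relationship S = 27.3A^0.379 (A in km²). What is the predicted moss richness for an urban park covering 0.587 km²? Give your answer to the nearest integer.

S = 27.3 × 0.587^0.379
ln S = ln 27.3 + 0.379 × ln 0.587 = 3.3069 + 0.379 × -0.5327 = 3.1050
S = e^3.1050 ≈ 22.31

22 species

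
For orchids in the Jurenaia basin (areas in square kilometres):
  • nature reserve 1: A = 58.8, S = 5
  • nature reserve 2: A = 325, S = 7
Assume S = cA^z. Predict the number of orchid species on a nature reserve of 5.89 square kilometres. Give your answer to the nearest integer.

z = ln(7/5) / ln(325/58.8) = 0.3365 / 1.7097 = 0.1968
c = 5 / 58.8^0.1968 = 5 / 2.23 = 2.243
S₃ = 2.243 × 5.89^0.1968 = 2.243 × 1.418 ≈ 3.179

3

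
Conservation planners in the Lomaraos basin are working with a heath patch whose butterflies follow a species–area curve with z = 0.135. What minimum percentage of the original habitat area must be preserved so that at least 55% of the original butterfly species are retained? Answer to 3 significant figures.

1.19%

Need (A_new/A_old)^0.135 = 0.55, so A_new/A_old = 0.55^(1/0.135) = 0.55^7.407
ln(A_new/A_old) = ln 0.55 / 0.135 = -0.5978 / 0.135 = -4.4284
A_new/A_old = e^-4.4284 ≈ 0.01193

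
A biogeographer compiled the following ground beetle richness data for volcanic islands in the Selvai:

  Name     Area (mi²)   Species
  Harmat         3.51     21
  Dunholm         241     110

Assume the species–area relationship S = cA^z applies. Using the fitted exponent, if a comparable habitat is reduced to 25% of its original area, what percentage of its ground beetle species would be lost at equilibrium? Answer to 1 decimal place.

41.9%

z = ln(110/21) / ln(241/3.51) = 1.6560 / 4.2292 = 0.3916
S_new/S_old = (A_new/A_old)^z = 0.25^0.3916 = exp(0.3916 × -1.3863) = 0.5811
Fraction lost = 1 − 0.5811 = 0.4189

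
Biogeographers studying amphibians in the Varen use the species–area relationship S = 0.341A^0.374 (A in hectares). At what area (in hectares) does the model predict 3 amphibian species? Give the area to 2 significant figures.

3 = 0.341 × A^0.374  ⇒  A^0.374 = 3/0.341 = 8.798
ln A = ln(8.798) / 0.374 = 2.1745 / 0.374 = 5.8141
A = e^5.8141 ≈ 335 hectares

340 hectares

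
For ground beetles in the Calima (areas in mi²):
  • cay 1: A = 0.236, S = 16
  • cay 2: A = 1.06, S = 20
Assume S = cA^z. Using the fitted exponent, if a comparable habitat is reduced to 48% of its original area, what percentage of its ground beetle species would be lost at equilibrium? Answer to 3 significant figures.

z = ln(20/16) / ln(1.06/0.236) = 0.2231 / 1.5022 = 0.1485
S_new/S_old = (A_new/A_old)^z = 0.48^0.1485 = exp(0.1485 × -0.7340) = 0.8967
Fraction lost = 1 − 0.8967 = 0.1033

10.3%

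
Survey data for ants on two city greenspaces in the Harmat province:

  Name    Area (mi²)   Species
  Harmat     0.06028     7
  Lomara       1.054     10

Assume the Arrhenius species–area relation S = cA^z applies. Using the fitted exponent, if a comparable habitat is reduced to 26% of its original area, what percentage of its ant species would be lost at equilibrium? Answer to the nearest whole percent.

15%

z = ln(10/7) / ln(1.054/0.06028) = 0.3567 / 2.8613 = 0.1247
S_new/S_old = (A_new/A_old)^z = 0.26^0.1247 = exp(0.1247 × -1.3471) = 0.8454
Fraction lost = 1 − 0.8454 = 0.1546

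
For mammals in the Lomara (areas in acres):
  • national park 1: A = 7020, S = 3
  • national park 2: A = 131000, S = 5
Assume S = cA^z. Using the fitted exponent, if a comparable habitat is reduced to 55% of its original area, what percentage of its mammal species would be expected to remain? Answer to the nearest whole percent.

z = ln(5/3) / ln(131000/7020) = 0.5108 / 2.9264 = 0.1746
S_new/S_old = (A_new/A_old)^z = 0.55^0.1746 = exp(0.1746 × -0.5978) = 0.9009

90%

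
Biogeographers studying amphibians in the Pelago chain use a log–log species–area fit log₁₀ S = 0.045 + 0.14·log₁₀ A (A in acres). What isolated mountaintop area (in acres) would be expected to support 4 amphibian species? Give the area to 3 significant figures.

9530 acres

4 = 1.109 × A^0.14  ⇒  A^0.14 = 4/1.109 = 3.606
ln A = ln(3.606) / 0.14 = 1.2827 / 0.14 = 9.1620
A = e^9.1620 ≈ 9528 acres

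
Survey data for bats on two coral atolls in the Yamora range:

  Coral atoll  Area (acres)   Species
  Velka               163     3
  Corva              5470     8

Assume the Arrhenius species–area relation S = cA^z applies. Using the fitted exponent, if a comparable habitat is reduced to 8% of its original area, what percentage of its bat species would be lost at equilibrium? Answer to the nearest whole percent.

51%

z = ln(8/3) / ln(5470/163) = 0.9808 / 3.5133 = 0.2792
S_new/S_old = (A_new/A_old)^z = 0.08^0.2792 = exp(0.2792 × -2.5257) = 0.494
Fraction lost = 1 − 0.494 = 0.506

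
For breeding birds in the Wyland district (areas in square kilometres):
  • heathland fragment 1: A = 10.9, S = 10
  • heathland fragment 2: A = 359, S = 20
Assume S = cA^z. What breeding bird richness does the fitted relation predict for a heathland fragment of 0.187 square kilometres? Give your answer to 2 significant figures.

4.5

z = ln(20/10) / ln(359/10.9) = 0.6931 / 3.4946 = 0.1984
c = 10 / 10.9^0.1984 = 10 / 1.606 = 6.226
S₃ = 6.226 × 0.187^0.1984 = 6.226 × 0.7171 ≈ 4.465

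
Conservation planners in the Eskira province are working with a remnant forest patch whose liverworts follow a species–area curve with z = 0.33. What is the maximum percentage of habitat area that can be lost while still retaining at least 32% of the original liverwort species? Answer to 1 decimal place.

Need (A_new/A_old)^0.33 = 0.32, so A_new/A_old = 0.32^(1/0.33) = 0.32^3.03
ln(A_new/A_old) = ln 0.32 / 0.33 = -1.1394 / 0.33 = -3.4528
A_new/A_old = e^-3.4528 ≈ 0.03166
Fraction that can be lost = 1 − 0.03166 = 0.9683

96.8%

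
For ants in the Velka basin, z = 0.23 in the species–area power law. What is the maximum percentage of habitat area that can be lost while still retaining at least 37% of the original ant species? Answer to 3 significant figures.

Need (A_new/A_old)^0.23 = 0.37, so A_new/A_old = 0.37^(1/0.23) = 0.37^4.348
ln(A_new/A_old) = ln 0.37 / 0.23 = -0.9943 / 0.23 = -4.3228
A_new/A_old = e^-4.3228 ≈ 0.01326
Fraction that can be lost = 1 − 0.01326 = 0.9867

98.7%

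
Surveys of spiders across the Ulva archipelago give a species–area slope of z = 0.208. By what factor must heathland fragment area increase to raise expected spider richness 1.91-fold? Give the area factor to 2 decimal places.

(A₂/A₁)^0.208 = 1.91, so A₂/A₁ = 1.91^(1/0.208) = 1.91^4.808
ln(A₂/A₁) = ln 1.91 / 0.208 = 0.6471 / 0.208 = 3.1111
A₂/A₁ = e^3.1111 ≈ 22.45

22.45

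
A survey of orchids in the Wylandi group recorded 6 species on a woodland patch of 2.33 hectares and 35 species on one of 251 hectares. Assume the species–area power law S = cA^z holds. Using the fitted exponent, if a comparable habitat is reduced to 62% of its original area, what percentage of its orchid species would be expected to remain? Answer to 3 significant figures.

83.5%

z = ln(35/6) / ln(251/2.33) = 1.7636 / 4.6796 = 0.3769
S_new/S_old = (A_new/A_old)^z = 0.62^0.3769 = exp(0.3769 × -0.4780) = 0.8351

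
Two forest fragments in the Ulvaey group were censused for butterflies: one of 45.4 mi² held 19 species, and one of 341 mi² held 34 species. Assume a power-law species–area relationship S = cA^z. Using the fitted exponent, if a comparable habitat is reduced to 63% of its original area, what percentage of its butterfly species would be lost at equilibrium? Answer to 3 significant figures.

z = ln(34/19) / ln(341/45.4) = 0.5819 / 2.0164 = 0.2886
S_new/S_old = (A_new/A_old)^z = 0.63^0.2886 = exp(0.2886 × -0.4620) = 0.8752
Fraction lost = 1 − 0.8752 = 0.1248

12.5%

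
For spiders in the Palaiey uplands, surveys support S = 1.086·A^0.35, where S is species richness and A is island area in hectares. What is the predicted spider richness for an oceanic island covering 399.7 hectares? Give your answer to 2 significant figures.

8.8

S = 1.086 × 399.7^0.35
ln S = ln 1.086 + 0.35 × ln 399.7 = 0.0825 + 0.35 × 5.9907 = 2.1793
S = e^2.1793 ≈ 8.84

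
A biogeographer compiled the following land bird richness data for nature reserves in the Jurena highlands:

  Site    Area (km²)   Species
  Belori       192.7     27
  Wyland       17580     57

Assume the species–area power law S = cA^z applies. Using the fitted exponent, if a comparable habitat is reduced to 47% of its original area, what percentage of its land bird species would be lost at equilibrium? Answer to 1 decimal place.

z = ln(57/27) / ln(17580/192.7) = 0.7472 / 4.5134 = 0.1656
S_new/S_old = (A_new/A_old)^z = 0.47^0.1656 = exp(0.1656 × -0.7550) = 0.8825
Fraction lost = 1 − 0.8825 = 0.1175

11.8%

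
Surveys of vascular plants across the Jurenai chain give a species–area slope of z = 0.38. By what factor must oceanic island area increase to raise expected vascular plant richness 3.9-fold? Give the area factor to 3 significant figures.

35.9

(A₂/A₁)^0.38 = 3.9, so A₂/A₁ = 3.9^(1/0.38) = 3.9^2.632
ln(A₂/A₁) = ln 3.9 / 0.38 = 1.3610 / 0.38 = 3.5815
A₂/A₁ = e^3.5815 ≈ 35.93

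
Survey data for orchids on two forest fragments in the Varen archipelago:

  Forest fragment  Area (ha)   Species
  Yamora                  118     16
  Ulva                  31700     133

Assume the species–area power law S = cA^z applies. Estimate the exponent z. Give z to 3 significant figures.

0.379

Taking logs: ln S = ln c + z ln A, so z = (ln S₂ − ln S₁)/(ln A₂ − ln A₁).
z = ln(133/16) / ln(31700/118) = ln(8.312) / ln(268.6) = 2.1178 / 5.5934 = 0.3786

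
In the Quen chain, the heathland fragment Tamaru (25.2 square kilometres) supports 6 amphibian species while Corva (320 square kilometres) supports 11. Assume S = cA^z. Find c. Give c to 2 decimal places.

2.78

z = ln(S₂/S₁) / ln(A₂/A₁) = ln(11/6) / ln(320/25.2) = 0.6061 / 2.5415 = 0.2385
c = S₁ / A₁^z = 6 / 25.2^0.2385 = 6 / 2.159 = 2.779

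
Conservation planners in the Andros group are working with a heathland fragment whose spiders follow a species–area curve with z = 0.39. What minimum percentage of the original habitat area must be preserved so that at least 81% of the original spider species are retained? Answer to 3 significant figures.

58.3%

Need (A_new/A_old)^0.39 = 0.81, so A_new/A_old = 0.81^(1/0.39) = 0.81^2.564
ln(A_new/A_old) = ln 0.81 / 0.39 = -0.2107 / 0.39 = -0.5403
A_new/A_old = e^-0.5403 ≈ 0.5826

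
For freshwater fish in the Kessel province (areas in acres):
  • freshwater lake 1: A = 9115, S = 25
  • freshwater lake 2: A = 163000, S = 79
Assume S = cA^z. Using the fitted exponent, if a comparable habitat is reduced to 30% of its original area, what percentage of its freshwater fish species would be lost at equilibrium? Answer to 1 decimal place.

38.1%

z = ln(79/25) / ln(163000/9115) = 1.1506 / 2.8838 = 0.3990
S_new/S_old = (A_new/A_old)^z = 0.3^0.3990 = exp(0.3990 × -1.2040) = 0.6186
Fraction lost = 1 − 0.6186 = 0.3814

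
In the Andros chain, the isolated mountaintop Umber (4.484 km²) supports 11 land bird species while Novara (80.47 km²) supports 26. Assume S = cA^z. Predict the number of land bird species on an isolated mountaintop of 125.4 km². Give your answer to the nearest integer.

30

z = ln(26/11) / ln(80.47/4.484) = 0.8602 / 2.8874 = 0.2979
c = 11 / 4.484^0.2979 = 11 / 1.564 = 7.035
S₃ = 7.035 × 125.4^0.2979 = 7.035 × 4.218 ≈ 29.67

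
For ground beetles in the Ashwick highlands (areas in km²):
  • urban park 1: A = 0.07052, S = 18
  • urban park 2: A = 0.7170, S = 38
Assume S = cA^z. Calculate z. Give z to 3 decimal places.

Taking logs: ln S = ln c + z ln A, so z = (ln S₂ − ln S₁)/(ln A₂ − ln A₁).
z = ln(38/18) / ln(0.717/0.07052) = ln(2.111) / ln(10.17) = 0.7472 / 2.3192 = 0.3222

0.322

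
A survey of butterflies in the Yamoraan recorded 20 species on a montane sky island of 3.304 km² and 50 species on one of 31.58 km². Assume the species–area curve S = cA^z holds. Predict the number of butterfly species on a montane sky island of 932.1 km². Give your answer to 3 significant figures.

z = ln(50/20) / ln(31.58/3.304) = 0.9163 / 2.2574 = 0.4059
c = 20 / 3.304^0.4059 = 20 / 1.624 = 12.31
S₃ = 12.31 × 932.1^0.4059 = 12.31 × 16.04 ≈ 197.5

198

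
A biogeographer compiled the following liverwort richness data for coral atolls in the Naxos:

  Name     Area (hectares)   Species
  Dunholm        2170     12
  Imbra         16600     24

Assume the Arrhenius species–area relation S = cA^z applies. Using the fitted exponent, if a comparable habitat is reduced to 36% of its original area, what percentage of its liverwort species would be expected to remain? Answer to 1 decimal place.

z = ln(24/12) / ln(16600/2170) = 0.6931 / 2.0347 = 0.3407
S_new/S_old = (A_new/A_old)^z = 0.36^0.3407 = exp(0.3407 × -1.0217) = 0.7061

70.6%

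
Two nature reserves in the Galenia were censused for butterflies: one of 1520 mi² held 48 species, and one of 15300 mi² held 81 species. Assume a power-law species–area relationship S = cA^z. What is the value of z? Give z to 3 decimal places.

0.227

Taking logs: ln S = ln c + z ln A, so z = (ln S₂ − ln S₁)/(ln A₂ − ln A₁).
z = ln(81/48) / ln(15300/1520) = ln(1.688) / ln(10.07) = 0.5232 / 2.3091 = 0.2266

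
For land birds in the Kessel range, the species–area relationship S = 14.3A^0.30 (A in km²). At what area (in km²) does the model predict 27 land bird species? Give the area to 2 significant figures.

27 = 14.3 × A^0.3  ⇒  A^0.3 = 27/14.3 = 1.888
ln A = ln(1.888) / 0.3 = 0.6356 / 0.3 = 2.1186
A = e^2.1186 ≈ 8.319 km²

8.3 km²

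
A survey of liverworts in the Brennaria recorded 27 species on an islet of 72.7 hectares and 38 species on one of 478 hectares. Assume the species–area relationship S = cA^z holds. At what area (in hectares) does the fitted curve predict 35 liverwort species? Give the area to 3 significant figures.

z = ln(38/27) / ln(478/72.7) = 0.3417 / 1.8833 = 0.1815
c = 27 / 72.7^0.1815 = 27 / 2.177 = 12.4
A = (35/12.4)^(1/0.1815) ⇒ ln A = ln(2.822)/0.1815 = 5.7164
A = e^5.7164 ≈ 303.8 hectares

304 hectares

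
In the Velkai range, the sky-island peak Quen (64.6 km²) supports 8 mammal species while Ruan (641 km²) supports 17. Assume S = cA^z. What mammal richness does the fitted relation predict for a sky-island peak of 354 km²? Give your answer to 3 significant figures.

z = ln(17/8) / ln(641/64.6) = 0.7538 / 2.2948 = 0.3285
c = 8 / 64.6^0.3285 = 8 / 3.932 = 2.035
S₃ = 2.035 × 354^0.3285 = 2.035 × 6.875 ≈ 13.99

14.0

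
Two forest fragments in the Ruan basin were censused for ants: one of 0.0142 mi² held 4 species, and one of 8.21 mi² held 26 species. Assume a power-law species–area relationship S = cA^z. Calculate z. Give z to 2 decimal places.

0.29

Taking logs: ln S = ln c + z ln A, so z = (ln S₂ − ln S₁)/(ln A₂ − ln A₁).
z = ln(26/4) / ln(8.21/0.0142) = ln(6.5) / ln(578.2) = 1.8718 / 6.3599 = 0.2943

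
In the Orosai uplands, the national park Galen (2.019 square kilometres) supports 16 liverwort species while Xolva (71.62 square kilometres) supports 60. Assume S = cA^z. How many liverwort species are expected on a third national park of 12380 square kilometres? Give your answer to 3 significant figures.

z = ln(60/16) / ln(71.62/2.019) = 1.3218 / 3.5688 = 0.3704
c = 16 / 2.019^0.3704 = 16 / 1.297 = 12.33
S₃ = 12.33 × 12380^0.3704 = 12.33 × 32.8 ≈ 404.5

404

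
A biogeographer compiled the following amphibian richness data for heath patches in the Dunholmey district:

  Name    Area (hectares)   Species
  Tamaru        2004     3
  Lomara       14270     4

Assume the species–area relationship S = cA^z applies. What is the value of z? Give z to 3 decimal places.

Taking logs: ln S = ln c + z ln A, so z = (ln S₂ − ln S₁)/(ln A₂ − ln A₁).
z = ln(4/3) / ln(14270/2004) = ln(1.333) / ln(7.121) = 0.2877 / 1.9630 = 0.1466

0.147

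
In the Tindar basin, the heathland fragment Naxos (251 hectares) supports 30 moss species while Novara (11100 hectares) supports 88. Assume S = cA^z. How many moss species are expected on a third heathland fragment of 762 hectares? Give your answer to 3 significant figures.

41.1

z = ln(88/30) / ln(11100/251) = 1.0761 / 3.7892 = 0.2840
c = 30 / 251^0.2840 = 30 / 4.803 = 6.246
S₃ = 6.246 × 762^0.2840 = 6.246 × 6.584 ≈ 41.12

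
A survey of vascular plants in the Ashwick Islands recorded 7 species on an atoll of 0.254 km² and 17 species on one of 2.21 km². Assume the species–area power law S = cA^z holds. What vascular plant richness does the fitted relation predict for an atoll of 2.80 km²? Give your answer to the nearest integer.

19

z = ln(17/7) / ln(2.21/0.254) = 0.8873 / 2.1634 = 0.4101
c = 7 / 0.254^0.4101 = 7 / 0.57 = 12.28
S₃ = 12.28 × 2.8^0.4101 = 12.28 × 1.525 ≈ 18.73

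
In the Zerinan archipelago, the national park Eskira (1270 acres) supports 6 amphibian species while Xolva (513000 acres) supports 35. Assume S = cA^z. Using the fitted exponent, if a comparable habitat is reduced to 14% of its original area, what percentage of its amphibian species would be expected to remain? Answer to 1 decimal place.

56.1%

z = ln(35/6) / ln(513000/1270) = 1.7636 / 6.0013 = 0.2939
S_new/S_old = (A_new/A_old)^z = 0.14^0.2939 = exp(0.2939 × -1.9661) = 0.5611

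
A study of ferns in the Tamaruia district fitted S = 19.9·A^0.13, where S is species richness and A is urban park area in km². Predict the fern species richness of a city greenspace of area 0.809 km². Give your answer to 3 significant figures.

S = 19.9 × 0.809^0.13
ln S = ln 19.9 + 0.13 × ln 0.809 = 2.9907 + 0.13 × -0.2120 = 2.9632
S = e^2.9632 ≈ 19.36

19.4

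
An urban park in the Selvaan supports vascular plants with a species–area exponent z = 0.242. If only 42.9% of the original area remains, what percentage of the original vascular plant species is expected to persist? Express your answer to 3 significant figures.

S_new/S_old = (A_new/A_old)^z = 0.429^0.242
= exp(0.242 × ln 0.429) = exp(0.242 × -0.8463) = exp(-0.2048) ≈ 0.8148

81.5%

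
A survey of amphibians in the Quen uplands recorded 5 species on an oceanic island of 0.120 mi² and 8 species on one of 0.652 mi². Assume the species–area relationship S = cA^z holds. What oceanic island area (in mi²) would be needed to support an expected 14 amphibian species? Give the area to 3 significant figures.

z = ln(8/5) / ln(0.652/0.12) = 0.4700 / 1.6926 = 0.2777
c = 5 / 0.12^0.2777 = 5 / 0.555 = 9.009
A = (14/9.009)^(1/0.2777) ⇒ ln A = ln(1.554)/0.2777 = 1.5875
A = e^1.5875 ≈ 4.892 mi²

4.89 mi²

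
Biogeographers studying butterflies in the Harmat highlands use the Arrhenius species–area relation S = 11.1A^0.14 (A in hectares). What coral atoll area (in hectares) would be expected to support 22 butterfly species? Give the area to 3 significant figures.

22 = 11.1 × A^0.14  ⇒  A^0.14 = 22/11.1 = 1.982
ln A = ln(1.982) / 0.14 = 0.6841 / 0.14 = 4.8864
A = e^4.8864 ≈ 132.5 hectares

132 hectares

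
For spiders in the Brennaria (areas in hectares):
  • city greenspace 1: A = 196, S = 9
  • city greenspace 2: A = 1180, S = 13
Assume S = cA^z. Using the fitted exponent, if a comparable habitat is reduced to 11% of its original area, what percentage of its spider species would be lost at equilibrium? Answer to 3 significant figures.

z = ln(13/9) / ln(1180/196) = 0.3677 / 1.7952 = 0.2048
S_new/S_old = (A_new/A_old)^z = 0.11^0.2048 = exp(0.2048 × -2.2073) = 0.6363
Fraction lost = 1 − 0.6363 = 0.3637

36.4%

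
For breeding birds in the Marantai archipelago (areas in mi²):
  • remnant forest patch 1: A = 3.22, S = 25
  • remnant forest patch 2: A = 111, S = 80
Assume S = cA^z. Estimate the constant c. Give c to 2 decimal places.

z = ln(S₂/S₁) / ln(A₂/A₁) = ln(80/25) / ln(111/3.22) = 1.1632 / 3.5401 = 0.3286
c = S₁ / A₁^z = 25 / 3.22^0.3286 = 25 / 1.468 = 17.02

17.02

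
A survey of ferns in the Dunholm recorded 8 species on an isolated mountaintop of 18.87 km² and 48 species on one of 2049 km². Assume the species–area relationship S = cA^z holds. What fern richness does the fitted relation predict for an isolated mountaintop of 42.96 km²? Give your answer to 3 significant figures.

11.0

z = ln(48/8) / ln(2049/18.87) = 1.7918 / 4.6875 = 0.3822
c = 8 / 18.87^0.3822 = 8 / 3.074 = 2.603
S₃ = 2.603 × 42.96^0.3822 = 2.603 × 4.209 ≈ 10.96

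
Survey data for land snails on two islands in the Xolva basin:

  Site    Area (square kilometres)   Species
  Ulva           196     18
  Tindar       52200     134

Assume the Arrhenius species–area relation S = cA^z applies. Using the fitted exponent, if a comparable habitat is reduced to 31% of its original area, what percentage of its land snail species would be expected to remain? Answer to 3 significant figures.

65.6%

z = ln(134/18) / ln(52200/196) = 2.0075 / 5.5847 = 0.3595
S_new/S_old = (A_new/A_old)^z = 0.31^0.3595 = exp(0.3595 × -1.1712) = 0.6564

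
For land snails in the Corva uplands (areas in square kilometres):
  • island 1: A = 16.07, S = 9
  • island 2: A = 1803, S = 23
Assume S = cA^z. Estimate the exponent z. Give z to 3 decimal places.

0.199

Taking logs: ln S = ln c + z ln A, so z = (ln S₂ − ln S₁)/(ln A₂ − ln A₁).
z = ln(23/9) / ln(1803/16.07) = ln(2.556) / ln(112.2) = 0.9383 / 4.7203 = 0.1988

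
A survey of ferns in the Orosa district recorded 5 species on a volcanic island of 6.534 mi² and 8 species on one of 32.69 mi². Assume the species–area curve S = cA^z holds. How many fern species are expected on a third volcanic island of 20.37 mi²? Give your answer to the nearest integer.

z = ln(8/5) / ln(32.69/6.534) = 0.4700 / 1.6100 = 0.2919
c = 5 / 6.534^0.2919 = 5 / 1.73 = 2.891
S₃ = 2.891 × 20.37^0.2919 = 2.891 × 2.411 ≈ 6.968

7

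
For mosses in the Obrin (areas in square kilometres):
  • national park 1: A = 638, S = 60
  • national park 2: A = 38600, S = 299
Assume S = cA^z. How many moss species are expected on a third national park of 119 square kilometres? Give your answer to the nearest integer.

31

z = ln(299/60) / ln(38600/638) = 1.6061 / 4.1027 = 0.3915
c = 60 / 638^0.3915 = 60 / 12.53 = 4.788
S₃ = 4.788 × 119^0.3915 = 4.788 × 6.494 ≈ 31.09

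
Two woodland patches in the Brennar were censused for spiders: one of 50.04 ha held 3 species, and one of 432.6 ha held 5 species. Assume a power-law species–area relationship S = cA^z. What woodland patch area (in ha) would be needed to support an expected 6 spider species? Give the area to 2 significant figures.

930 ha

z = ln(5/3) / ln(432.6/50.04) = 0.5108 / 2.1570 = 0.2368
c = 3 / 50.04^0.2368 = 3 / 2.526 = 1.188
A = (6/1.188)^(1/0.2368) ⇒ ln A = ln(5.052)/0.2368 = 6.8397
A = e^6.8397 ≈ 934.2 ha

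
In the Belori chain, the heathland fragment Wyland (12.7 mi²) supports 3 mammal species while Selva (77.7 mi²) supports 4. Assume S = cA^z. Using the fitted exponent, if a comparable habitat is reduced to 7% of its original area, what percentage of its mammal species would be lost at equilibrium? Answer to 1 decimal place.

34.5%

z = ln(4/3) / ln(77.7/12.7) = 0.2877 / 1.8113 = 0.1588
S_new/S_old = (A_new/A_old)^z = 0.07^0.1588 = exp(0.1588 × -2.6593) = 0.6555
Fraction lost = 1 − 0.6555 = 0.3445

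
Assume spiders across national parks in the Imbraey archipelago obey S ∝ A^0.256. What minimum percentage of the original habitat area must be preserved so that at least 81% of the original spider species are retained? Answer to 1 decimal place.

43.9%

Need (A_new/A_old)^0.256 = 0.81, so A_new/A_old = 0.81^(1/0.256) = 0.81^3.906
ln(A_new/A_old) = ln 0.81 / 0.256 = -0.2107 / 0.256 = -0.8231
A_new/A_old = e^-0.8231 ≈ 0.4391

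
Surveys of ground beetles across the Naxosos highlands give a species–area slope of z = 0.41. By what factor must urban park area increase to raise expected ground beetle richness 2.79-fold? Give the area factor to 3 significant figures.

(A₂/A₁)^0.41 = 2.79, so A₂/A₁ = 2.79^(1/0.41) = 2.79^2.439
ln(A₂/A₁) = ln 2.79 / 0.41 = 1.0260 / 0.41 = 2.5025
A₂/A₁ = e^2.5025 ≈ 12.21

12.2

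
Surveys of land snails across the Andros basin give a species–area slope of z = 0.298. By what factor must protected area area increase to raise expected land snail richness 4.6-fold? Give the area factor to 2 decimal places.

(A₂/A₁)^0.298 = 4.6, so A₂/A₁ = 4.6^(1/0.298) = 4.6^3.356
ln(A₂/A₁) = ln 4.6 / 0.298 = 1.5261 / 0.298 = 5.1210
A₂/A₁ = e^5.1210 ≈ 167.5

167.50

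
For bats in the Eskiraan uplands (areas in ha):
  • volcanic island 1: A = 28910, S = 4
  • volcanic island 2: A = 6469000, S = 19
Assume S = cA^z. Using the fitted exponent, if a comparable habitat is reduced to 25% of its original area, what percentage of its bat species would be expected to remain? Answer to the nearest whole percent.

67%

z = ln(19/4) / ln(6469000/28910) = 1.5581 / 5.4106 = 0.2880
S_new/S_old = (A_new/A_old)^z = 0.25^0.2880 = exp(0.2880 × -1.3863) = 0.6708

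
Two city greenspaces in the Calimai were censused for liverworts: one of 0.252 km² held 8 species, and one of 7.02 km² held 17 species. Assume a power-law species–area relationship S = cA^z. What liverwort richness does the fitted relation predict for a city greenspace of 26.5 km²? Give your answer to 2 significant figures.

23

z = ln(17/8) / ln(7.02/0.252) = 0.7538 / 3.3271 = 0.2266
c = 8 / 0.252^0.2266 = 8 / 0.7318 = 10.93
S₃ = 10.93 × 26.5^0.2266 = 10.93 × 2.101 ≈ 22.97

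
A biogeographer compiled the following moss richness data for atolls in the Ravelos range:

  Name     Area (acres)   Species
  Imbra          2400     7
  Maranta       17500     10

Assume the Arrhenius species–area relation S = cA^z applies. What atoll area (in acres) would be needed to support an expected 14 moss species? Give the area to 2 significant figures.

z = ln(10/7) / ln(17500/2400) = 0.3567 / 1.9867 = 0.1795
c = 7 / 2400^0.1795 = 7 / 4.044 = 1.731
A = (14/1.731)^(1/0.1795) ⇒ ln A = ln(8.089)/0.1795 = 11.6442
A = e^11.6442 ≈ 114023 acres

110000 acres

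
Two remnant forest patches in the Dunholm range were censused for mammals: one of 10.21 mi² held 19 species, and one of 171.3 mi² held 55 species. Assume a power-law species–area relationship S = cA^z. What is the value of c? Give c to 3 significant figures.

z = ln(S₂/S₁) / ln(A₂/A₁) = ln(55/19) / ln(171.3/10.21) = 1.0629 / 2.8200 = 0.3769
c = S₁ / A₁^z = 19 / 10.21^0.3769 = 19 / 2.401 = 7.915

7.91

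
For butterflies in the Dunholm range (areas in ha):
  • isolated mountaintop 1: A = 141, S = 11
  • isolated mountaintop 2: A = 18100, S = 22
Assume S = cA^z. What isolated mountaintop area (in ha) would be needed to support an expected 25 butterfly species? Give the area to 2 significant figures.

44000 ha

z = ln(22/11) / ln(18100/141) = 0.6931 / 4.8549 = 0.1428
c = 11 / 141^0.1428 = 11 / 2.027 = 5.427
A = (25/5.427)^(1/0.1428) ⇒ ln A = ln(4.607)/0.1428 = 10.6990
A = e^10.6990 ≈ 44313 ha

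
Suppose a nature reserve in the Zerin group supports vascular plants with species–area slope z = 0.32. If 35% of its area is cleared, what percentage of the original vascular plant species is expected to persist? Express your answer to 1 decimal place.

S_new/S_old = (A_new/A_old)^z = 0.65^0.32
= exp(0.32 × ln 0.65) = exp(0.32 × -0.4308) = exp(-0.1379) ≈ 0.8712

87.1%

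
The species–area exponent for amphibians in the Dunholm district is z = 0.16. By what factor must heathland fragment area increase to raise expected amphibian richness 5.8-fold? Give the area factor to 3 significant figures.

59100

(A₂/A₁)^0.16 = 5.8, so A₂/A₁ = 5.8^(1/0.16) = 5.8^6.25
ln(A₂/A₁) = ln 5.8 / 0.16 = 1.7579 / 0.16 = 10.9866
A₂/A₁ = e^10.9866 ≈ 59078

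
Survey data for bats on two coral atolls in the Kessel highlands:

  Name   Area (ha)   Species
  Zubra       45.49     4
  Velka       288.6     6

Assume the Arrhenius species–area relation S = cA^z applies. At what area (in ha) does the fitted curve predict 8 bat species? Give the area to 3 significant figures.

z = ln(6/4) / ln(288.6/45.49) = 0.4055 / 1.8475 = 0.2195
c = 4 / 45.49^0.2195 = 4 / 2.311 = 1.731
A = (8/1.731)^(1/0.2195) ⇒ ln A = ln(4.623)/0.2195 = 6.9759
A = e^6.9759 ≈ 1071 ha

1070 ha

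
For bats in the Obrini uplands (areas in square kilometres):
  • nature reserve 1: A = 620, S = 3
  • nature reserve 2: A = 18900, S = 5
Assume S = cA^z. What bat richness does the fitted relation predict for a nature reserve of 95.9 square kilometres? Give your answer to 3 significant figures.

2.27

z = ln(5/3) / ln(18900/620) = 0.5108 / 3.4172 = 0.1495
c = 3 / 620^0.1495 = 3 / 2.615 = 1.147
S₃ = 1.147 × 95.9^0.1495 = 1.147 × 1.978 ≈ 2.27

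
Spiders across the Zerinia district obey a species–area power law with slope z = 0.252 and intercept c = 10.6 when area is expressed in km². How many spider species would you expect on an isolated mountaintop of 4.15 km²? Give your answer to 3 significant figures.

15.2

S = 10.6 × 4.15^0.252
ln S = ln 10.6 + 0.252 × ln 4.15 = 2.3609 + 0.252 × 1.4231 = 2.7195
S = e^2.7195 ≈ 15.17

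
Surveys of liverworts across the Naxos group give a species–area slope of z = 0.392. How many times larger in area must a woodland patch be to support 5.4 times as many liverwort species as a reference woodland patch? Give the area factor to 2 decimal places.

(A₂/A₁)^0.392 = 5.4, so A₂/A₁ = 5.4^(1/0.392) = 5.4^2.551
ln(A₂/A₁) = ln 5.4 / 0.392 = 1.6864 / 0.392 = 4.3020
A₂/A₁ = e^4.3020 ≈ 73.85

73.85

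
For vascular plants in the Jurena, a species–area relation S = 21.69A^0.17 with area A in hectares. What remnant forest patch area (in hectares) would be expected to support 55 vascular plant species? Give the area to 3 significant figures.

55 = 21.69 × A^0.17  ⇒  A^0.17 = 55/21.69 = 2.536
ln A = ln(2.536) / 0.17 = 0.9305 / 0.17 = 5.4734
A = e^5.4734 ≈ 238.3 hectares

238 hectares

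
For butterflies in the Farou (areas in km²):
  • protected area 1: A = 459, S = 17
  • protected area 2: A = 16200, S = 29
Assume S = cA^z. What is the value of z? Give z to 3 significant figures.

Taking logs: ln S = ln c + z ln A, so z = (ln S₂ − ln S₁)/(ln A₂ − ln A₁).
z = ln(29/17) / ln(16200/459) = ln(1.706) / ln(35.29) = 0.5341 / 3.5637 = 0.1499

0.150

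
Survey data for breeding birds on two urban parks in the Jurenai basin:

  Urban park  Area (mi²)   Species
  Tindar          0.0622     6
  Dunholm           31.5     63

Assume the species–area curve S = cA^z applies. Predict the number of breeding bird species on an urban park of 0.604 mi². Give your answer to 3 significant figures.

z = ln(63/6) / ln(31.5/0.0622) = 2.3514 / 6.2274 = 0.3776
c = 6 / 0.0622^0.3776 = 6 / 0.3504 = 17.12
S₃ = 17.12 × 0.604^0.3776 = 17.12 × 0.8267 ≈ 14.16

14.2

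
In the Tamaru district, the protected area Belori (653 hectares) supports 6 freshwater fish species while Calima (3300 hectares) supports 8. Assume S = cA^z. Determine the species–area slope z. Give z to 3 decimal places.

Taking logs: ln S = ln c + z ln A, so z = (ln S₂ − ln S₁)/(ln A₂ − ln A₁).
z = ln(8/6) / ln(3300/653) = ln(1.333) / ln(5.054) = 0.2877 / 1.6201 = 0.1776

0.178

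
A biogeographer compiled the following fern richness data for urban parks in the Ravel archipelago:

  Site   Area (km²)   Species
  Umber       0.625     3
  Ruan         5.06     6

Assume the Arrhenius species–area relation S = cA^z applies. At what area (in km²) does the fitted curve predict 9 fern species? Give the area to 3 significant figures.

17.2 km²

z = ln(6/3) / ln(5.06/0.625) = 0.6931 / 2.0914 = 0.3314
c = 3 / 0.625^0.3314 = 3 / 0.8558 = 3.506
A = (9/3.506)^(1/0.3314) ⇒ ln A = ln(2.567)/0.3314 = 2.8447
A = e^2.8447 ≈ 17.2 km²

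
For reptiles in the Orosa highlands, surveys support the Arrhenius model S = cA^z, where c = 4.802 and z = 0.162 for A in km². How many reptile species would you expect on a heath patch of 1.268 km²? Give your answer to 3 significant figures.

S = 4.802 × 1.268^0.162
ln S = ln 4.802 + 0.162 × ln 1.268 = 1.5690 + 0.162 × 0.2374 = 1.6075
S = e^1.6075 ≈ 4.99

4.99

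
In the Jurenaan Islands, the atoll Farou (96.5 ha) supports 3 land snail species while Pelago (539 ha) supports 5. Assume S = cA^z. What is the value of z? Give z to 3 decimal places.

0.297

Taking logs: ln S = ln c + z ln A, so z = (ln S₂ − ln S₁)/(ln A₂ − ln A₁).
z = ln(5/3) / ln(539/96.5) = ln(1.667) / ln(5.585) = 0.5108 / 1.7202 = 0.2970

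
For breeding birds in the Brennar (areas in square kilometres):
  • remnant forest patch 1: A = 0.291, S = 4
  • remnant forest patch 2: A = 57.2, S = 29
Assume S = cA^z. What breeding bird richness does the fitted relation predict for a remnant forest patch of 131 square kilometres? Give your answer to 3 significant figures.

z = ln(29/4) / ln(57.2/0.291) = 1.9810 / 5.2810 = 0.3751
c = 4 / 0.291^0.3751 = 4 / 0.6294 = 6.356
S₃ = 6.356 × 131^0.3751 = 6.356 × 6.226 ≈ 39.57

39.6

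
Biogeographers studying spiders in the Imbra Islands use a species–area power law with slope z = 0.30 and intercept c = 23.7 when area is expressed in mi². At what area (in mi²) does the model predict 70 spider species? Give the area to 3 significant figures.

37.0 mi²

70 = 23.7 × A^0.3  ⇒  A^0.3 = 70/23.7 = 2.954
ln A = ln(2.954) / 0.3 = 1.0830 / 0.3 = 3.6101
A = e^3.6101 ≈ 36.97 mi²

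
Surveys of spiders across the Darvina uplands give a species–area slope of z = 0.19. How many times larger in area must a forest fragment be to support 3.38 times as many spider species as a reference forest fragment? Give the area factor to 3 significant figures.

(A₂/A₁)^0.19 = 3.38, so A₂/A₁ = 3.38^(1/0.19) = 3.38^5.263
ln(A₂/A₁) = ln 3.38 / 0.19 = 1.2179 / 0.19 = 6.4099
A₂/A₁ = e^6.4099 ≈ 607.8

608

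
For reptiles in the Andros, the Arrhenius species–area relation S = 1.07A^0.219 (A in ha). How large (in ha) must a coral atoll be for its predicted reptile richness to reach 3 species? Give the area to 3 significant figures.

111 ha

3 = 1.07 × A^0.219  ⇒  A^0.219 = 3/1.07 = 2.804
ln A = ln(2.804) / 0.219 = 1.0310 / 0.219 = 4.7076
A = e^4.7076 ≈ 110.8 ha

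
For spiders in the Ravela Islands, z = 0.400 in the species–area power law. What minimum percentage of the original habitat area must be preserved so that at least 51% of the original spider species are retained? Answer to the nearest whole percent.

19%

Need (A_new/A_old)^0.4 = 0.51, so A_new/A_old = 0.51^(1/0.4) = 0.51^2.5
ln(A_new/A_old) = ln 0.51 / 0.4 = -0.6733 / 0.4 = -1.6834
A_new/A_old = e^-1.6834 ≈ 0.1857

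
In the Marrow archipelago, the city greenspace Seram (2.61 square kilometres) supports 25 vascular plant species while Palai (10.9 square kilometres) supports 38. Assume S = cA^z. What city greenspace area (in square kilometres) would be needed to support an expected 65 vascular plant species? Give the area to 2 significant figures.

68 square kilometres

z = ln(38/25) / ln(10.9/2.61) = 0.4187 / 1.4294 = 0.2929
c = 25 / 2.61^0.2929 = 25 / 1.324 = 18.88
A = (65/18.88)^(1/0.2929) ⇒ ln A = ln(3.444)/0.2929 = 4.2213
A = e^4.2213 ≈ 68.12 square kilometres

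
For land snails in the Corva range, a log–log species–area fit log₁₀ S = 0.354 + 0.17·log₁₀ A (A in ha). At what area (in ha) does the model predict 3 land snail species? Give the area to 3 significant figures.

5.30 ha

3 = 2.259 × A^0.17  ⇒  A^0.17 = 3/2.259 = 1.328
ln A = ln(1.328) / 0.17 = 0.2835 / 0.17 = 1.6676
A = e^1.6676 ≈ 5.3 ha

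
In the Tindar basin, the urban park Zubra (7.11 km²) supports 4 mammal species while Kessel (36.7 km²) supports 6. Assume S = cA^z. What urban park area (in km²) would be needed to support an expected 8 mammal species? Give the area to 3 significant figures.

118 km²

z = ln(6/4) / ln(36.7/7.11) = 0.4055 / 1.6413 = 0.2470
c = 4 / 7.11^0.2470 = 4 / 1.623 = 2.464
A = (8/2.464)^(1/0.2470) ⇒ ln A = ln(3.247)/0.2470 = 4.7673
A = e^4.7673 ≈ 117.6 km²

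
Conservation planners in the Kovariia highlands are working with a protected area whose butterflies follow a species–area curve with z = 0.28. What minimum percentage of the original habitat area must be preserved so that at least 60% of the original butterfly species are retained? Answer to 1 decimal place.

Need (A_new/A_old)^0.28 = 0.6, so A_new/A_old = 0.6^(1/0.28) = 0.6^3.571
ln(A_new/A_old) = ln 0.6 / 0.28 = -0.5108 / 0.28 = -1.8244
A_new/A_old = e^-1.8244 ≈ 0.1613

16.1%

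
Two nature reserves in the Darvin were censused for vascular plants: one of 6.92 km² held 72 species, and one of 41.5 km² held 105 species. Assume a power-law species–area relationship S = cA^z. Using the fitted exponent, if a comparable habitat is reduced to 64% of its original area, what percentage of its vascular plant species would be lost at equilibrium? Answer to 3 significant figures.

8.97%

z = ln(105/72) / ln(41.5/6.92) = 0.3773 / 1.7913 = 0.2106
S_new/S_old = (A_new/A_old)^z = 0.64^0.2106 = exp(0.2106 × -0.4463) = 0.9103
Fraction lost = 1 − 0.9103 = 0.08972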